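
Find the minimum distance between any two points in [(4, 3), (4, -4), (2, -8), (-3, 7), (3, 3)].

Computing all pairwise distances among 5 points:

d((4, 3), (4, -4)) = 7.0
d((4, 3), (2, -8)) = 11.1803
d((4, 3), (-3, 7)) = 8.0623
d((4, 3), (3, 3)) = 1.0 <-- minimum
d((4, -4), (2, -8)) = 4.4721
d((4, -4), (-3, 7)) = 13.0384
d((4, -4), (3, 3)) = 7.0711
d((2, -8), (-3, 7)) = 15.8114
d((2, -8), (3, 3)) = 11.0454
d((-3, 7), (3, 3)) = 7.2111

Closest pair: (4, 3) and (3, 3) with distance 1.0

The closest pair is (4, 3) and (3, 3) with Euclidean distance 1.0. For 5 points, brute-force pairwise comparison is shown above. For large n, the divide-and-conquer algorithm (sort by x, recurse on halves, check the dividing strip) achieves O(n log n).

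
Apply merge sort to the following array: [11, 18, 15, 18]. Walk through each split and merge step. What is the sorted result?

Merge sort trace:

Split: [11, 18, 15, 18] -> [11, 18] and [15, 18]
  Split: [11, 18] -> [11] and [18]
  Merge: [11] + [18] -> [11, 18]
  Split: [15, 18] -> [15] and [18]
  Merge: [15] + [18] -> [15, 18]
Merge: [11, 18] + [15, 18] -> [11, 15, 18, 18]

Final sorted array: [11, 15, 18, 18]

The merge sort proceeds by recursively splitting the array and merging sorted halves.
After all merges, the sorted array is [11, 15, 18, 18].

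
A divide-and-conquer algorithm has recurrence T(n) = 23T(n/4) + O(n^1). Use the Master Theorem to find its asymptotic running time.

Master Theorem for T(n) = 23T(n/4) + O(n^1):

a = 23, b = 4, c = 1
log_b(a) = log_4(23) = 2.2618

Case 1: c = 1 < log_4(23) = 2.2618
T(n) = O(n^(log_4 23))

For T(n) = 23T(n/4) + O(n^1): log_4(23) = 2.2618. This is Case 1 of the Master Theorem (c < log_b(a), work dominated by leaves), giving O(n^(log_4 23)).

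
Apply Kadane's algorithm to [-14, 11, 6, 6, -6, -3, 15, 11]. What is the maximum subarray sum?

Using Kadane's algorithm on [-14, 11, 6, 6, -6, -3, 15, 11]:

Scanning through the array:
Position 1 (value 11): max_ending_here = 11, max_so_far = 11
Position 2 (value 6): max_ending_here = 17, max_so_far = 17
Position 3 (value 6): max_ending_here = 23, max_so_far = 23
Position 4 (value -6): max_ending_here = 17, max_so_far = 23
Position 5 (value -3): max_ending_here = 14, max_so_far = 23
Position 6 (value 15): max_ending_here = 29, max_so_far = 29
Position 7 (value 11): max_ending_here = 40, max_so_far = 40

Maximum subarray: [11, 6, 6, -6, -3, 15, 11]
Maximum sum: 40

The maximum subarray is [11, 6, 6, -6, -3, 15, 11] with sum 40. This subarray runs from index 1 to index 7.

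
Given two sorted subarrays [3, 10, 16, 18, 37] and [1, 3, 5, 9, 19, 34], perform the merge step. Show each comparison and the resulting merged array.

Merging process:

Compare 3 vs 1: take 1 from right. Merged: [1]
Compare 3 vs 3: take 3 from left. Merged: [1, 3]
Compare 10 vs 3: take 3 from right. Merged: [1, 3, 3]
Compare 10 vs 5: take 5 from right. Merged: [1, 3, 3, 5]
Compare 10 vs 9: take 9 from right. Merged: [1, 3, 3, 5, 9]
Compare 10 vs 19: take 10 from left. Merged: [1, 3, 3, 5, 9, 10]
Compare 16 vs 19: take 16 from left. Merged: [1, 3, 3, 5, 9, 10, 16]
Compare 18 vs 19: take 18 from left. Merged: [1, 3, 3, 5, 9, 10, 16, 18]
Compare 37 vs 19: take 19 from right. Merged: [1, 3, 3, 5, 9, 10, 16, 18, 19]
Compare 37 vs 34: take 34 from right. Merged: [1, 3, 3, 5, 9, 10, 16, 18, 19, 34]
Append remaining from left: [37]. Merged: [1, 3, 3, 5, 9, 10, 16, 18, 19, 34, 37]

Final merged array: [1, 3, 3, 5, 9, 10, 16, 18, 19, 34, 37]
Total comparisons: 10

The merged array is [1, 3, 3, 5, 9, 10, 16, 18, 19, 34, 37], requiring 10 comparisons. The merge step runs in O(n) time where n is the total number of elements.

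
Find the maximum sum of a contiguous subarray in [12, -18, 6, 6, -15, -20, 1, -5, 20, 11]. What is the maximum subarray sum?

Using Kadane's algorithm on [12, -18, 6, 6, -15, -20, 1, -5, 20, 11]:

Scanning through the array:
Position 1 (value -18): max_ending_here = -6, max_so_far = 12
Position 2 (value 6): max_ending_here = 6, max_so_far = 12
Position 3 (value 6): max_ending_here = 12, max_so_far = 12
Position 4 (value -15): max_ending_here = -3, max_so_far = 12
Position 5 (value -20): max_ending_here = -20, max_so_far = 12
Position 6 (value 1): max_ending_here = 1, max_so_far = 12
Position 7 (value -5): max_ending_here = -4, max_so_far = 12
Position 8 (value 20): max_ending_here = 20, max_so_far = 20
Position 9 (value 11): max_ending_here = 31, max_so_far = 31

Maximum subarray: [20, 11]
Maximum sum: 31

The maximum subarray is [20, 11] with sum 31. This subarray runs from index 8 to index 9.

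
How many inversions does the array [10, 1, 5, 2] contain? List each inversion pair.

Finding inversions in [10, 1, 5, 2]:

(0, 1): arr[0]=10 > arr[1]=1
(0, 2): arr[0]=10 > arr[2]=5
(0, 3): arr[0]=10 > arr[3]=2
(2, 3): arr[2]=5 > arr[3]=2

Total inversions: 4

The array has 4 inversion(s): (0,1), (0,2), (0,3), (2,3). Each pair (i,j) satisfies i < j and arr[i] > arr[j].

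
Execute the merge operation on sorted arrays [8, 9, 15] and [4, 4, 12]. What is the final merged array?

Merging process:

Compare 8 vs 4: take 4 from right. Merged: [4]
Compare 8 vs 4: take 4 from right. Merged: [4, 4]
Compare 8 vs 12: take 8 from left. Merged: [4, 4, 8]
Compare 9 vs 12: take 9 from left. Merged: [4, 4, 8, 9]
Compare 15 vs 12: take 12 from right. Merged: [4, 4, 8, 9, 12]
Append remaining from left: [15]. Merged: [4, 4, 8, 9, 12, 15]

Final merged array: [4, 4, 8, 9, 12, 15]
Total comparisons: 5

The merged array is [4, 4, 8, 9, 12, 15], requiring 5 comparisons. The merge step runs in O(n) time where n is the total number of elements.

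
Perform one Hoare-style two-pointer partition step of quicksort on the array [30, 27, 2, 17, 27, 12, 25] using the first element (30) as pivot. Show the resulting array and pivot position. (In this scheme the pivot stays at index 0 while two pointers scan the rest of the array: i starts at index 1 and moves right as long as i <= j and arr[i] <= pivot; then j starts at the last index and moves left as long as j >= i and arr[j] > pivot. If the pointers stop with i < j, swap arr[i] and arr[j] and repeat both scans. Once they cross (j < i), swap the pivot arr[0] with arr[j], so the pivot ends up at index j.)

Hoare-style two-pointer partition with pivot = 30:

Initial array: [30, 27, 2, 17, 27, 12, 25]

Pointers start at i = 1, j = 6.
i ends at 7, j ends at 6: the pointers have crossed (j < i), so scanning stops.

Swap pivot arr[0] with arr[6] to place pivot at position 6: [25, 27, 2, 17, 27, 12, 30]
Pivot position: 6

After partitioning with pivot 30, the array becomes [25, 27, 2, 17, 27, 12, 30]. The pivot is placed at index 6. All elements to the left of the pivot are <= 30, and all elements to the right are > 30.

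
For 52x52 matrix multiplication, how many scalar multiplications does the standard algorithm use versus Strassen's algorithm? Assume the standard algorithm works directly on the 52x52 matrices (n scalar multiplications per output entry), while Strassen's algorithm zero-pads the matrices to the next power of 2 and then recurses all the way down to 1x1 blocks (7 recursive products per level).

Matrix multiplication for 52x52 matrices:

Strassen's algorithm requires power-of-2 dimensions. Pad 52x52 to 64x64 (next power of 2).

Standard algorithm: 52^3 = 140608 multiplications
Strassen's algorithm: 7^(log2(64)) = 7^6 = 117649 multiplications
Savings: 140608 - 117649 = 22959 multiplications

Standard: 140608 multiplications (52^3). Strassen: 117649 multiplications (7^6, after padding to 64x64). Strassen reduces 8 recursive multiplications to 7 at each level.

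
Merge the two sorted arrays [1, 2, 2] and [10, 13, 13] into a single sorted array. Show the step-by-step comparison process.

Merging process:

Compare 1 vs 10: take 1 from left. Merged: [1]
Compare 2 vs 10: take 2 from left. Merged: [1, 2]
Compare 2 vs 10: take 2 from left. Merged: [1, 2, 2]
Append remaining from right: [10, 13, 13]. Merged: [1, 2, 2, 10, 13, 13]

Final merged array: [1, 2, 2, 10, 13, 13]
Total comparisons: 3

The merged array is [1, 2, 2, 10, 13, 13], requiring 3 comparisons. The merge step runs in O(n) time where n is the total number of elements.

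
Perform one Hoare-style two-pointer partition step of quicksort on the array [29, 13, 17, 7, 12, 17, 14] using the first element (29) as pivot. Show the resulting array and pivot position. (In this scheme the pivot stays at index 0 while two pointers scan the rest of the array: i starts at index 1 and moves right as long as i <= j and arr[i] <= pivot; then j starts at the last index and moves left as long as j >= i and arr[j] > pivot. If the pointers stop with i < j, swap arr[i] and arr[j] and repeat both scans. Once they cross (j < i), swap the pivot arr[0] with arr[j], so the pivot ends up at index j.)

Hoare-style two-pointer partition with pivot = 29:

Initial array: [29, 13, 17, 7, 12, 17, 14]

Pointers start at i = 1, j = 6.
i ends at 7, j ends at 6: the pointers have crossed (j < i), so scanning stops.

Swap pivot arr[0] with arr[6] to place pivot at position 6: [14, 13, 17, 7, 12, 17, 29]
Pivot position: 6

After partitioning with pivot 29, the array becomes [14, 13, 17, 7, 12, 17, 29]. The pivot is placed at index 6. All elements to the left of the pivot are <= 29, and all elements to the right are > 29.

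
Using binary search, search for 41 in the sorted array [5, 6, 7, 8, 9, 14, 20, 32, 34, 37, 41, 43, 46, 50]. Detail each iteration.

Binary search for 41 in [5, 6, 7, 8, 9, 14, 20, 32, 34, 37, 41, 43, 46, 50]:

lo=0, hi=13, mid=6, arr[mid]=20 -> 20 < 41, search right half
lo=7, hi=13, mid=10, arr[mid]=41 -> Found target at index 10!

Binary search finds 41 at index 10 after 2 comparisons. The search repeatedly halves the search space by comparing with the middle element.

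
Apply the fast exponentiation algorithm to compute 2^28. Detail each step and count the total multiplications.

Computing 2^28 by squaring (build up from 2^1; each line after the first costs one multiplication):

2^1 = 2
2^2 = (2^1)^2 = 2^2 = 4
2^3 = 2 * 2^2 = 2 * 4 = 8
2^6 = (2^3)^2 = 8^2 = 64
2^7 = 2 * 2^6 = 2 * 64 = 128
2^14 = (2^7)^2 = 128^2 = 16384
2^28 = (2^14)^2 = 16384^2 = 268435456

Result: 268435456
Multiplications needed: 6 (6 lines after 2^1)

2^28 = 268435456. Using exponentiation by squaring, this requires 6 multiplications. The key idea: if the exponent is even, square the half-power; if odd, multiply by the base once.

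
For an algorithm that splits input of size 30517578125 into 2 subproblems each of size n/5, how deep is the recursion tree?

For divide and conquer with division factor 5:

Problem sizes at each level:
Level 0: 30517578125
Level 1: 6103515625
Level 2: 1220703125
Level 3: 244140625
Level 4: 48828125
Level 5: 9765625
Level 6: 1953125
Level 7: 390625
Level 8: 78125
Level 9: 15625
Level 10: 3125
Level 11: 625
Level 12: 125
Level 13: 25
Level 14: 5
Level 15: 1

The root is level 0 and the size-1 base case is level 15 (the tree spans levels 0 through 15, i.e. 16 levels counting the root), so the depth is the number of divisions: log_5(30517578125) = 15

The recursion tree depth is log_5(30517578125) = 15. At each level, the problem size is divided by 5, so it takes 15 divisions to reduce to a base case of size 1. The algorithm makes 2 recursive calls at each level.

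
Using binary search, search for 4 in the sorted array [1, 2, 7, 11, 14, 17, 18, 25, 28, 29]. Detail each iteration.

Binary search for 4 in [1, 2, 7, 11, 14, 17, 18, 25, 28, 29]:

lo=0, hi=9, mid=4, arr[mid]=14 -> 14 > 4, search left half
lo=0, hi=3, mid=1, arr[mid]=2 -> 2 < 4, search right half
lo=2, hi=3, mid=2, arr[mid]=7 -> 7 > 4, search left half
lo=2 > hi=1, target 4 not found

Binary search determines that 4 is not in the array after 3 comparisons. The search space was exhausted without finding the target.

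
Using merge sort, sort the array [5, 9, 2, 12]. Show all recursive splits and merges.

Merge sort trace:

Split: [5, 9, 2, 12] -> [5, 9] and [2, 12]
  Split: [5, 9] -> [5] and [9]
  Merge: [5] + [9] -> [5, 9]
  Split: [2, 12] -> [2] and [12]
  Merge: [2] + [12] -> [2, 12]
Merge: [5, 9] + [2, 12] -> [2, 5, 9, 12]

Final sorted array: [2, 5, 9, 12]

The merge sort proceeds by recursively splitting the array and merging sorted halves.
After all merges, the sorted array is [2, 5, 9, 12].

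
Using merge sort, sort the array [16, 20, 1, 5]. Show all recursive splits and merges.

Merge sort trace:

Split: [16, 20, 1, 5] -> [16, 20] and [1, 5]
  Split: [16, 20] -> [16] and [20]
  Merge: [16] + [20] -> [16, 20]
  Split: [1, 5] -> [1] and [5]
  Merge: [1] + [5] -> [1, 5]
Merge: [16, 20] + [1, 5] -> [1, 5, 16, 20]

Final sorted array: [1, 5, 16, 20]

The merge sort proceeds by recursively splitting the array and merging sorted halves.
After all merges, the sorted array is [1, 5, 16, 20].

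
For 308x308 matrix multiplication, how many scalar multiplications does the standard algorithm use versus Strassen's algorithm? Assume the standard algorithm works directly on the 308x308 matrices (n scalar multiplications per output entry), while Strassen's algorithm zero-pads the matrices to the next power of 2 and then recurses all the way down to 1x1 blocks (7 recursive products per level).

Matrix multiplication for 308x308 matrices:

Strassen's algorithm requires power-of-2 dimensions. Pad 308x308 to 512x512 (next power of 2).

Standard algorithm: 308^3 = 29218112 multiplications
Strassen's algorithm: 7^(log2(512)) = 7^9 = 40353607 multiplications
Difference: 29218112 - 40353607 = -11135495 (Strassen uses MORE here due to padding overhead — for small or just-over-power-of-2 n, padding can outweigh the per-level savings)

Standard: 29218112 multiplications (308^3). Strassen: 40353607 multiplications (7^9, after padding to 512x512). Strassen reduces 8 recursive multiplications to 7 at each level.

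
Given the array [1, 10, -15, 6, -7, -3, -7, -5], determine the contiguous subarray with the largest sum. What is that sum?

Using Kadane's algorithm on [1, 10, -15, 6, -7, -3, -7, -5]:

Scanning through the array:
Position 1 (value 10): max_ending_here = 11, max_so_far = 11
Position 2 (value -15): max_ending_here = -4, max_so_far = 11
Position 3 (value 6): max_ending_here = 6, max_so_far = 11
Position 4 (value -7): max_ending_here = -1, max_so_far = 11
Position 5 (value -3): max_ending_here = -3, max_so_far = 11
Position 6 (value -7): max_ending_here = -7, max_so_far = 11
Position 7 (value -5): max_ending_here = -5, max_so_far = 11

Maximum subarray: [1, 10]
Maximum sum: 11

The maximum subarray is [1, 10] with sum 11. This subarray runs from index 0 to index 1.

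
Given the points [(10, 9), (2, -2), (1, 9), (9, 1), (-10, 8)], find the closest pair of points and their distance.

Computing all pairwise distances among 5 points:

d((10, 9), (2, -2)) = 13.6015
d((10, 9), (1, 9)) = 9.0
d((10, 9), (9, 1)) = 8.0623
d((10, 9), (-10, 8)) = 20.025
d((2, -2), (1, 9)) = 11.0454
d((2, -2), (9, 1)) = 7.6158 <-- minimum
d((2, -2), (-10, 8)) = 15.6205
d((1, 9), (9, 1)) = 11.3137
d((1, 9), (-10, 8)) = 11.0454
d((9, 1), (-10, 8)) = 20.2485

Closest pair: (2, -2) and (9, 1) with distance 7.6158

The closest pair is (2, -2) and (9, 1) with Euclidean distance 7.6158. For 5 points, brute-force pairwise comparison is shown above. For large n, the divide-and-conquer algorithm (sort by x, recurse on halves, check the dividing strip) achieves O(n log n).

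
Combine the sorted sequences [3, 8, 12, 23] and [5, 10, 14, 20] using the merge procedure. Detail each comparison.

Merging process:

Compare 3 vs 5: take 3 from left. Merged: [3]
Compare 8 vs 5: take 5 from right. Merged: [3, 5]
Compare 8 vs 10: take 8 from left. Merged: [3, 5, 8]
Compare 12 vs 10: take 10 from right. Merged: [3, 5, 8, 10]
Compare 12 vs 14: take 12 from left. Merged: [3, 5, 8, 10, 12]
Compare 23 vs 14: take 14 from right. Merged: [3, 5, 8, 10, 12, 14]
Compare 23 vs 20: take 20 from right. Merged: [3, 5, 8, 10, 12, 14, 20]
Append remaining from left: [23]. Merged: [3, 5, 8, 10, 12, 14, 20, 23]

Final merged array: [3, 5, 8, 10, 12, 14, 20, 23]
Total comparisons: 7

The merged array is [3, 5, 8, 10, 12, 14, 20, 23], requiring 7 comparisons. The merge step runs in O(n) time where n is the total number of elements.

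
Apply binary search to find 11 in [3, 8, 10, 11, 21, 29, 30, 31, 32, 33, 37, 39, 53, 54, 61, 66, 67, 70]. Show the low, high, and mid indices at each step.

Binary search for 11 in [3, 8, 10, 11, 21, 29, 30, 31, 32, 33, 37, 39, 53, 54, 61, 66, 67, 70]:

lo=0, hi=17, mid=8, arr[mid]=32 -> 32 > 11, search left half
lo=0, hi=7, mid=3, arr[mid]=11 -> Found target at index 3!

Binary search finds 11 at index 3 after 2 comparisons. The search repeatedly halves the search space by comparing with the middle element.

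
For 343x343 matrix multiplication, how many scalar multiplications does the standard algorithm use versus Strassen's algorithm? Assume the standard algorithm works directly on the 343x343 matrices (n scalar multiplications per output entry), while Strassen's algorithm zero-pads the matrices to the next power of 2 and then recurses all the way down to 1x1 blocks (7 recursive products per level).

Matrix multiplication for 343x343 matrices:

Strassen's algorithm requires power-of-2 dimensions. Pad 343x343 to 512x512 (next power of 2).

Standard algorithm: 343^3 = 40353607 multiplications
Strassen's algorithm: 7^(log2(512)) = 7^9 = 40353607 multiplications
Savings: 40353607 - 40353607 = 0 multiplications

Standard: 40353607 multiplications (343^3). Strassen: 40353607 multiplications (7^9, after padding to 512x512). Strassen reduces 8 recursive multiplications to 7 at each level.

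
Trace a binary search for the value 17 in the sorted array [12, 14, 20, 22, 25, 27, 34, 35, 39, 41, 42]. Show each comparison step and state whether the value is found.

Binary search for 17 in [12, 14, 20, 22, 25, 27, 34, 35, 39, 41, 42]:

lo=0, hi=10, mid=5, arr[mid]=27 -> 27 > 17, search left half
lo=0, hi=4, mid=2, arr[mid]=20 -> 20 > 17, search left half
lo=0, hi=1, mid=0, arr[mid]=12 -> 12 < 17, search right half
lo=1, hi=1, mid=1, arr[mid]=14 -> 14 < 17, search right half
lo=2 > hi=1, target 17 not found

Binary search determines that 17 is not in the array after 4 comparisons. The search space was exhausted without finding the target.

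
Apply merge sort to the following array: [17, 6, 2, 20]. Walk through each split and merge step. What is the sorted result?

Merge sort trace:

Split: [17, 6, 2, 20] -> [17, 6] and [2, 20]
  Split: [17, 6] -> [17] and [6]
  Merge: [17] + [6] -> [6, 17]
  Split: [2, 20] -> [2] and [20]
  Merge: [2] + [20] -> [2, 20]
Merge: [6, 17] + [2, 20] -> [2, 6, 17, 20]

Final sorted array: [2, 6, 17, 20]

The merge sort proceeds by recursively splitting the array and merging sorted halves.
After all merges, the sorted array is [2, 6, 17, 20].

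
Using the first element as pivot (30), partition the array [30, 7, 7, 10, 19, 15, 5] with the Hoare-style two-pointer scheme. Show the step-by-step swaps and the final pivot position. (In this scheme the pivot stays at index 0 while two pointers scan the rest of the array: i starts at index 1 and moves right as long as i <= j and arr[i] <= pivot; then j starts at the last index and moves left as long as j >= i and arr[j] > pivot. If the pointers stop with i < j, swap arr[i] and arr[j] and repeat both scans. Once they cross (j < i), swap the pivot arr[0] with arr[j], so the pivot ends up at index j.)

Hoare-style two-pointer partition with pivot = 30:

Initial array: [30, 7, 7, 10, 19, 15, 5]

Pointers start at i = 1, j = 6.
i ends at 7, j ends at 6: the pointers have crossed (j < i), so scanning stops.

Swap pivot arr[0] with arr[6] to place pivot at position 6: [5, 7, 7, 10, 19, 15, 30]
Pivot position: 6

After partitioning with pivot 30, the array becomes [5, 7, 7, 10, 19, 15, 30]. The pivot is placed at index 6. All elements to the left of the pivot are <= 30, and all elements to the right are > 30.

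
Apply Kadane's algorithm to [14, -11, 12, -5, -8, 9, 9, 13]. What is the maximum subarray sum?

Using Kadane's algorithm on [14, -11, 12, -5, -8, 9, 9, 13]:

Scanning through the array:
Position 1 (value -11): max_ending_here = 3, max_so_far = 14
Position 2 (value 12): max_ending_here = 15, max_so_far = 15
Position 3 (value -5): max_ending_here = 10, max_so_far = 15
Position 4 (value -8): max_ending_here = 2, max_so_far = 15
Position 5 (value 9): max_ending_here = 11, max_so_far = 15
Position 6 (value 9): max_ending_here = 20, max_so_far = 20
Position 7 (value 13): max_ending_here = 33, max_so_far = 33

Maximum subarray: [14, -11, 12, -5, -8, 9, 9, 13]
Maximum sum: 33

The maximum subarray is [14, -11, 12, -5, -8, 9, 9, 13] with sum 33. This subarray runs from index 0 to index 7.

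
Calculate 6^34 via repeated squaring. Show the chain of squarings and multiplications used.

Computing 6^34 by squaring (build up from 6^1; each line after the first costs one multiplication):

6^1 = 6
6^2 = (6^1)^2 = 6^2 = 36
6^4 = (6^2)^2 = 36^2 = 1296
6^8 = (6^4)^2 = 1296^2 = 1679616
6^16 = (6^8)^2 = 1679616^2 = 2821109907456
6^17 = 6 * 6^16 = 6 * 2821109907456 = 16926659444736
6^34 = (6^17)^2 = 16926659444736^2 = 286511799958070431838109696

Result: 286511799958070431838109696
Multiplications needed: 6 (6 lines after 6^1)

6^34 = 286511799958070431838109696. Using exponentiation by squaring, this requires 6 multiplications. The key idea: if the exponent is even, square the half-power; if odd, multiply by the base once.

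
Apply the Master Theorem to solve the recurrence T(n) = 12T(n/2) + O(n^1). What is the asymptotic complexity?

Master Theorem for T(n) = 12T(n/2) + O(n^1):

a = 12, b = 2, c = 1
log_b(a) = log_2(12) = 3.5850

Case 1: c = 1 < log_2(12) = 3.5850
T(n) = O(n^(log_2 12))

For T(n) = 12T(n/2) + O(n^1): log_2(12) = 3.5850. This is Case 1 of the Master Theorem (c < log_b(a), work dominated by leaves), giving O(n^(log_2 12)).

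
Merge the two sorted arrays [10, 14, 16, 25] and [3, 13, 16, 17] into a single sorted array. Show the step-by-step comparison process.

Merging process:

Compare 10 vs 3: take 3 from right. Merged: [3]
Compare 10 vs 13: take 10 from left. Merged: [3, 10]
Compare 14 vs 13: take 13 from right. Merged: [3, 10, 13]
Compare 14 vs 16: take 14 from left. Merged: [3, 10, 13, 14]
Compare 16 vs 16: take 16 from left. Merged: [3, 10, 13, 14, 16]
Compare 25 vs 16: take 16 from right. Merged: [3, 10, 13, 14, 16, 16]
Compare 25 vs 17: take 17 from right. Merged: [3, 10, 13, 14, 16, 16, 17]
Append remaining from left: [25]. Merged: [3, 10, 13, 14, 16, 16, 17, 25]

Final merged array: [3, 10, 13, 14, 16, 16, 17, 25]
Total comparisons: 7

The merged array is [3, 10, 13, 14, 16, 16, 17, 25], requiring 7 comparisons. The merge step runs in O(n) time where n is the total number of elements.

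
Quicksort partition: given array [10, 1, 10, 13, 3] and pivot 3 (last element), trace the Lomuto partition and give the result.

Lomuto partition with pivot = 3:

Initial array: [10, 1, 10, 13, 3]

arr[0]=10 > 3: no swap
arr[1]=1 <= 3: swap with position 0, array becomes [1, 10, 10, 13, 3]
arr[2]=10 > 3: no swap
arr[3]=13 > 3: no swap

Place pivot at position 1: [1, 3, 10, 13, 10]
Pivot position: 1

After partitioning with pivot 3, the array becomes [1, 3, 10, 13, 10]. The pivot is placed at index 1. All elements to the left of the pivot are <= 3, and all elements to the right are > 3.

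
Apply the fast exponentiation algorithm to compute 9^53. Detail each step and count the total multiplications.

Computing 9^53 by squaring (build up from 9^1; each line after the first costs one multiplication):

9^1 = 9
9^2 = (9^1)^2 = 9^2 = 81
9^3 = 9 * 9^2 = 9 * 81 = 729
9^6 = (9^3)^2 = 729^2 = 531441
9^12 = (9^6)^2 = 531441^2 = 282429536481
9^13 = 9 * 9^12 = 9 * 282429536481 = 2541865828329
9^26 = (9^13)^2 = 2541865828329^2 = 6461081889226673298932241
9^52 = (9^26)^2 = 6461081889226673298932241^2 = 41745579179292917813953351511015323088870709282081
9^53 = 9 * 9^52 = 9 * 41745579179292917813953351511015323088870709282081 = 375710212613636260325580163599137907799836383538729

Result: 375710212613636260325580163599137907799836383538729
Multiplications needed: 8 (8 lines after 9^1)

9^53 = 375710212613636260325580163599137907799836383538729. Using exponentiation by squaring, this requires 8 multiplications. The key idea: if the exponent is even, square the half-power; if odd, multiply by the base once.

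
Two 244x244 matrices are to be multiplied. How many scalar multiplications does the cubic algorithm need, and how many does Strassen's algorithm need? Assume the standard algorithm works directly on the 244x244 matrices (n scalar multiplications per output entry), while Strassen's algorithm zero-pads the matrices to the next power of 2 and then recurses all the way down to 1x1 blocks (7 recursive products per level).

Matrix multiplication for 244x244 matrices:

Strassen's algorithm requires power-of-2 dimensions. Pad 244x244 to 256x256 (next power of 2).

Standard algorithm: 244^3 = 14526784 multiplications
Strassen's algorithm: 7^(log2(256)) = 7^8 = 5764801 multiplications
Savings: 14526784 - 5764801 = 8761983 multiplications

Standard: 14526784 multiplications (244^3). Strassen: 5764801 multiplications (7^8, after padding to 256x256). Strassen reduces 8 recursive multiplications to 7 at each level.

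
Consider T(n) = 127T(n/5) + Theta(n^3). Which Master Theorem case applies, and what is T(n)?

Master Theorem for T(n) = 127T(n/5) + O(n^3):

a = 127, b = 5, c = 3
log_b(a) = log_5(127) = 3.0099

Case 1: c = 3 < log_5(127) = 3.0099
T(n) = O(n^(log_5 127))

For T(n) = 127T(n/5) + O(n^3): log_5(127) = 3.0099. This is Case 1 of the Master Theorem (c < log_b(a), work dominated by leaves), giving O(n^(log_5 127)).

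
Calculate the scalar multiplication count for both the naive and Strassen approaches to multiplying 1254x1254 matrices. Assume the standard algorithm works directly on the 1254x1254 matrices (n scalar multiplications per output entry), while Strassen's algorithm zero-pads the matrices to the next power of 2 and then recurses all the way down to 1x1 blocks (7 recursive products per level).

Matrix multiplication for 1254x1254 matrices:

Strassen's algorithm requires power-of-2 dimensions. Pad 1254x1254 to 2048x2048 (next power of 2).

Standard algorithm: 1254^3 = 1971935064 multiplications
Strassen's algorithm: 7^(log2(2048)) = 7^11 = 1977326743 multiplications
Difference: 1971935064 - 1977326743 = -5391679 (Strassen uses MORE here due to padding overhead — for small or just-over-power-of-2 n, padding can outweigh the per-level savings)

Standard: 1971935064 multiplications (1254^3). Strassen: 1977326743 multiplications (7^11, after padding to 2048x2048). Strassen reduces 8 recursive multiplications to 7 at each level.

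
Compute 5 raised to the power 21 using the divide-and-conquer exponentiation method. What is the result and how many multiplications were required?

Computing 5^21 by squaring (build up from 5^1; each line after the first costs one multiplication):

5^1 = 5
5^2 = (5^1)^2 = 5^2 = 25
5^4 = (5^2)^2 = 25^2 = 625
5^5 = 5 * 5^4 = 5 * 625 = 3125
5^10 = (5^5)^2 = 3125^2 = 9765625
5^20 = (5^10)^2 = 9765625^2 = 95367431640625
5^21 = 5 * 5^20 = 5 * 95367431640625 = 476837158203125

Result: 476837158203125
Multiplications needed: 6 (6 lines after 5^1)

5^21 = 476837158203125. Using exponentiation by squaring, this requires 6 multiplications. The key idea: if the exponent is even, square the half-power; if odd, multiply by the base once.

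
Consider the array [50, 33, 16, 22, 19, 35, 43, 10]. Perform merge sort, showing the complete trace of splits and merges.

Merge sort trace:

Split: [50, 33, 16, 22, 19, 35, 43, 10] -> [50, 33, 16, 22] and [19, 35, 43, 10]
  Split: [50, 33, 16, 22] -> [50, 33] and [16, 22]
    Split: [50, 33] -> [50] and [33]
    Merge: [50] + [33] -> [33, 50]
    Split: [16, 22] -> [16] and [22]
    Merge: [16] + [22] -> [16, 22]
  Merge: [33, 50] + [16, 22] -> [16, 22, 33, 50]
  Split: [19, 35, 43, 10] -> [19, 35] and [43, 10]
    Split: [19, 35] -> [19] and [35]
    Merge: [19] + [35] -> [19, 35]
    Split: [43, 10] -> [43] and [10]
    Merge: [43] + [10] -> [10, 43]
  Merge: [19, 35] + [10, 43] -> [10, 19, 35, 43]
Merge: [16, 22, 33, 50] + [10, 19, 35, 43] -> [10, 16, 19, 22, 33, 35, 43, 50]

Final sorted array: [10, 16, 19, 22, 33, 35, 43, 50]

The merge sort proceeds by recursively splitting the array and merging sorted halves.
After all merges, the sorted array is [10, 16, 19, 22, 33, 35, 43, 50].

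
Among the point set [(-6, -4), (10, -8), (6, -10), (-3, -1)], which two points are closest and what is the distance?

Computing all pairwise distances among 4 points:

d((-6, -4), (10, -8)) = 16.4924
d((-6, -4), (6, -10)) = 13.4164
d((-6, -4), (-3, -1)) = 4.2426 <-- minimum
d((10, -8), (6, -10)) = 4.4721
d((10, -8), (-3, -1)) = 14.7648
d((6, -10), (-3, -1)) = 12.7279

Closest pair: (-6, -4) and (-3, -1) with distance 4.2426

The closest pair is (-6, -4) and (-3, -1) with Euclidean distance 4.2426. For 4 points, brute-force pairwise comparison is shown above. For large n, the divide-and-conquer algorithm (sort by x, recurse on halves, check the dividing strip) achieves O(n log n).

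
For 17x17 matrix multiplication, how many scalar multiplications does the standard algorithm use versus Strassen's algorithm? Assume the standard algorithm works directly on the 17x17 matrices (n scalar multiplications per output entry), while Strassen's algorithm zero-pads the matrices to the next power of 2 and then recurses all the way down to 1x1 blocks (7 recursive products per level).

Matrix multiplication for 17x17 matrices:

Strassen's algorithm requires power-of-2 dimensions. Pad 17x17 to 32x32 (next power of 2).

Standard algorithm: 17^3 = 4913 multiplications
Strassen's algorithm: 7^(log2(32)) = 7^5 = 16807 multiplications
Difference: 4913 - 16807 = -11894 (Strassen uses MORE here due to padding overhead — for small or just-over-power-of-2 n, padding can outweigh the per-level savings)

Standard: 4913 multiplications (17^3). Strassen: 16807 multiplications (7^5, after padding to 32x32). Strassen reduces 8 recursive multiplications to 7 at each level.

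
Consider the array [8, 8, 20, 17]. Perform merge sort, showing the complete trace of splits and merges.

Merge sort trace:

Split: [8, 8, 20, 17] -> [8, 8] and [20, 17]
  Split: [8, 8] -> [8] and [8]
  Merge: [8] + [8] -> [8, 8]
  Split: [20, 17] -> [20] and [17]
  Merge: [20] + [17] -> [17, 20]
Merge: [8, 8] + [17, 20] -> [8, 8, 17, 20]

Final sorted array: [8, 8, 17, 20]

The merge sort proceeds by recursively splitting the array and merging sorted halves.
After all merges, the sorted array is [8, 8, 17, 20].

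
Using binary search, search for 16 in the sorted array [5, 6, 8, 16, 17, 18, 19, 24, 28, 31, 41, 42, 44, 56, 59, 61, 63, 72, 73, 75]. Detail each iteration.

Binary search for 16 in [5, 6, 8, 16, 17, 18, 19, 24, 28, 31, 41, 42, 44, 56, 59, 61, 63, 72, 73, 75]:

lo=0, hi=19, mid=9, arr[mid]=31 -> 31 > 16, search left half
lo=0, hi=8, mid=4, arr[mid]=17 -> 17 > 16, search left half
lo=0, hi=3, mid=1, arr[mid]=6 -> 6 < 16, search right half
lo=2, hi=3, mid=2, arr[mid]=8 -> 8 < 16, search right half
lo=3, hi=3, mid=3, arr[mid]=16 -> Found target at index 3!

Binary search finds 16 at index 3 after 5 comparisons. The search repeatedly halves the search space by comparing with the middle element.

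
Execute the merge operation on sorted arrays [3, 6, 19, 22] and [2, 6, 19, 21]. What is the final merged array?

Merging process:

Compare 3 vs 2: take 2 from right. Merged: [2]
Compare 3 vs 6: take 3 from left. Merged: [2, 3]
Compare 6 vs 6: take 6 from left. Merged: [2, 3, 6]
Compare 19 vs 6: take 6 from right. Merged: [2, 3, 6, 6]
Compare 19 vs 19: take 19 from left. Merged: [2, 3, 6, 6, 19]
Compare 22 vs 19: take 19 from right. Merged: [2, 3, 6, 6, 19, 19]
Compare 22 vs 21: take 21 from right. Merged: [2, 3, 6, 6, 19, 19, 21]
Append remaining from left: [22]. Merged: [2, 3, 6, 6, 19, 19, 21, 22]

Final merged array: [2, 3, 6, 6, 19, 19, 21, 22]
Total comparisons: 7

The merged array is [2, 3, 6, 6, 19, 19, 21, 22], requiring 7 comparisons. The merge step runs in O(n) time where n is the total number of elements.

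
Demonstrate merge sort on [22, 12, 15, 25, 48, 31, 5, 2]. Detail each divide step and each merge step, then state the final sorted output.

Merge sort trace:

Split: [22, 12, 15, 25, 48, 31, 5, 2] -> [22, 12, 15, 25] and [48, 31, 5, 2]
  Split: [22, 12, 15, 25] -> [22, 12] and [15, 25]
    Split: [22, 12] -> [22] and [12]
    Merge: [22] + [12] -> [12, 22]
    Split: [15, 25] -> [15] and [25]
    Merge: [15] + [25] -> [15, 25]
  Merge: [12, 22] + [15, 25] -> [12, 15, 22, 25]
  Split: [48, 31, 5, 2] -> [48, 31] and [5, 2]
    Split: [48, 31] -> [48] and [31]
    Merge: [48] + [31] -> [31, 48]
    Split: [5, 2] -> [5] and [2]
    Merge: [5] + [2] -> [2, 5]
  Merge: [31, 48] + [2, 5] -> [2, 5, 31, 48]
Merge: [12, 15, 22, 25] + [2, 5, 31, 48] -> [2, 5, 12, 15, 22, 25, 31, 48]

Final sorted array: [2, 5, 12, 15, 22, 25, 31, 48]

The merge sort proceeds by recursively splitting the array and merging sorted halves.
After all merges, the sorted array is [2, 5, 12, 15, 22, 25, 31, 48].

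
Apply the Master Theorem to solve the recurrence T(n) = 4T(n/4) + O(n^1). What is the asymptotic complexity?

Master Theorem for T(n) = 4T(n/4) + O(n^1):

a = 4, b = 4, c = 1
log_b(a) = log_4(4) = 1.0000

Case 2: c = 1 = log_4(4) = 1.0000
T(n) = O(n^1 log n) = O(n log n)

For T(n) = 4T(n/4) + O(n^1): log_4(4) = 1.0000. This is Case 2 of the Master Theorem (c = log_b(a), equal work at all levels), giving O(n log n).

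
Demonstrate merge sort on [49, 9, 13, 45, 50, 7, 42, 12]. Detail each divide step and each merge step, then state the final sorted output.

Merge sort trace:

Split: [49, 9, 13, 45, 50, 7, 42, 12] -> [49, 9, 13, 45] and [50, 7, 42, 12]
  Split: [49, 9, 13, 45] -> [49, 9] and [13, 45]
    Split: [49, 9] -> [49] and [9]
    Merge: [49] + [9] -> [9, 49]
    Split: [13, 45] -> [13] and [45]
    Merge: [13] + [45] -> [13, 45]
  Merge: [9, 49] + [13, 45] -> [9, 13, 45, 49]
  Split: [50, 7, 42, 12] -> [50, 7] and [42, 12]
    Split: [50, 7] -> [50] and [7]
    Merge: [50] + [7] -> [7, 50]
    Split: [42, 12] -> [42] and [12]
    Merge: [42] + [12] -> [12, 42]
  Merge: [7, 50] + [12, 42] -> [7, 12, 42, 50]
Merge: [9, 13, 45, 49] + [7, 12, 42, 50] -> [7, 9, 12, 13, 42, 45, 49, 50]

Final sorted array: [7, 9, 12, 13, 42, 45, 49, 50]

The merge sort proceeds by recursively splitting the array and merging sorted halves.
After all merges, the sorted array is [7, 9, 12, 13, 42, 45, 49, 50].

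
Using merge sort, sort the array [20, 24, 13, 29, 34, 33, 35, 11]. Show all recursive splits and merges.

Merge sort trace:

Split: [20, 24, 13, 29, 34, 33, 35, 11] -> [20, 24, 13, 29] and [34, 33, 35, 11]
  Split: [20, 24, 13, 29] -> [20, 24] and [13, 29]
    Split: [20, 24] -> [20] and [24]
    Merge: [20] + [24] -> [20, 24]
    Split: [13, 29] -> [13] and [29]
    Merge: [13] + [29] -> [13, 29]
  Merge: [20, 24] + [13, 29] -> [13, 20, 24, 29]
  Split: [34, 33, 35, 11] -> [34, 33] and [35, 11]
    Split: [34, 33] -> [34] and [33]
    Merge: [34] + [33] -> [33, 34]
    Split: [35, 11] -> [35] and [11]
    Merge: [35] + [11] -> [11, 35]
  Merge: [33, 34] + [11, 35] -> [11, 33, 34, 35]
Merge: [13, 20, 24, 29] + [11, 33, 34, 35] -> [11, 13, 20, 24, 29, 33, 34, 35]

Final sorted array: [11, 13, 20, 24, 29, 33, 34, 35]

The merge sort proceeds by recursively splitting the array and merging sorted halves.
After all merges, the sorted array is [11, 13, 20, 24, 29, 33, 34, 35].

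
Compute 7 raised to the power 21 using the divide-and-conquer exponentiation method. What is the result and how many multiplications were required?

Computing 7^21 by squaring (build up from 7^1; each line after the first costs one multiplication):

7^1 = 7
7^2 = (7^1)^2 = 7^2 = 49
7^4 = (7^2)^2 = 49^2 = 2401
7^5 = 7 * 7^4 = 7 * 2401 = 16807
7^10 = (7^5)^2 = 16807^2 = 282475249
7^20 = (7^10)^2 = 282475249^2 = 79792266297612001
7^21 = 7 * 7^20 = 7 * 79792266297612001 = 558545864083284007

Result: 558545864083284007
Multiplications needed: 6 (6 lines after 7^1)

7^21 = 558545864083284007. Using exponentiation by squaring, this requires 6 multiplications. The key idea: if the exponent is even, square the half-power; if odd, multiply by the base once.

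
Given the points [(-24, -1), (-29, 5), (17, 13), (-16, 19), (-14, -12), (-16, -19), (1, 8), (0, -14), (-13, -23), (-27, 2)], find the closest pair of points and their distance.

Computing all pairwise distances among 10 points:

d((-24, -1), (-29, 5)) = 7.8102
d((-24, -1), (17, 13)) = 43.3244
d((-24, -1), (-16, 19)) = 21.5407
d((-24, -1), (-14, -12)) = 14.8661
d((-24, -1), (-16, -19)) = 19.6977
d((-24, -1), (1, 8)) = 26.5707
d((-24, -1), (0, -14)) = 27.2947
d((-24, -1), (-13, -23)) = 24.5967
d((-24, -1), (-27, 2)) = 4.2426
d((-29, 5), (17, 13)) = 46.6905
d((-29, 5), (-16, 19)) = 19.105
d((-29, 5), (-14, -12)) = 22.6716
d((-29, 5), (-16, -19)) = 27.2947
d((-29, 5), (1, 8)) = 30.1496
d((-29, 5), (0, -14)) = 34.6699
d((-29, 5), (-13, -23)) = 32.249
d((-29, 5), (-27, 2)) = 3.6056 <-- minimum
d((17, 13), (-16, 19)) = 33.541
d((17, 13), (-14, -12)) = 39.8246
d((17, 13), (-16, -19)) = 45.9674
d((17, 13), (1, 8)) = 16.7631
d((17, 13), (0, -14)) = 31.9061
d((17, 13), (-13, -23)) = 46.8615
d((17, 13), (-27, 2)) = 45.3542
d((-16, 19), (-14, -12)) = 31.0644
d((-16, 19), (-16, -19)) = 38.0
d((-16, 19), (1, 8)) = 20.2485
d((-16, 19), (0, -14)) = 36.6742
d((-16, 19), (-13, -23)) = 42.107
d((-16, 19), (-27, 2)) = 20.2485
d((-14, -12), (-16, -19)) = 7.2801
d((-14, -12), (1, 8)) = 25.0
d((-14, -12), (0, -14)) = 14.1421
d((-14, -12), (-13, -23)) = 11.0454
d((-14, -12), (-27, 2)) = 19.105
d((-16, -19), (1, 8)) = 31.9061
d((-16, -19), (0, -14)) = 16.7631
d((-16, -19), (-13, -23)) = 5.0
d((-16, -19), (-27, 2)) = 23.7065
d((1, 8), (0, -14)) = 22.0227
d((1, 8), (-13, -23)) = 34.0147
d((1, 8), (-27, 2)) = 28.6356
d((0, -14), (-13, -23)) = 15.8114
d((0, -14), (-27, 2)) = 31.3847
d((-13, -23), (-27, 2)) = 28.6531

Closest pair: (-29, 5) and (-27, 2) with distance 3.6056

The closest pair is (-29, 5) and (-27, 2) with Euclidean distance 3.6056. For 10 points, brute-force pairwise comparison is shown above. For large n, the divide-and-conquer algorithm (sort by x, recurse on halves, check the dividing strip) achieves O(n log n).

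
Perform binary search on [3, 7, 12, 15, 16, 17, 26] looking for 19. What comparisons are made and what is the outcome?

Binary search for 19 in [3, 7, 12, 15, 16, 17, 26]:

lo=0, hi=6, mid=3, arr[mid]=15 -> 15 < 19, search right half
lo=4, hi=6, mid=5, arr[mid]=17 -> 17 < 19, search right half
lo=6, hi=6, mid=6, arr[mid]=26 -> 26 > 19, search left half
lo=6 > hi=5, target 19 not found

Binary search determines that 19 is not in the array after 3 comparisons. The search space was exhausted without finding the target.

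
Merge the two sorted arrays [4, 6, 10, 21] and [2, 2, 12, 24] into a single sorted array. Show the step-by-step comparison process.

Merging process:

Compare 4 vs 2: take 2 from right. Merged: [2]
Compare 4 vs 2: take 2 from right. Merged: [2, 2]
Compare 4 vs 12: take 4 from left. Merged: [2, 2, 4]
Compare 6 vs 12: take 6 from left. Merged: [2, 2, 4, 6]
Compare 10 vs 12: take 10 from left. Merged: [2, 2, 4, 6, 10]
Compare 21 vs 12: take 12 from right. Merged: [2, 2, 4, 6, 10, 12]
Compare 21 vs 24: take 21 from left. Merged: [2, 2, 4, 6, 10, 12, 21]
Append remaining from right: [24]. Merged: [2, 2, 4, 6, 10, 12, 21, 24]

Final merged array: [2, 2, 4, 6, 10, 12, 21, 24]
Total comparisons: 7

The merged array is [2, 2, 4, 6, 10, 12, 21, 24], requiring 7 comparisons. The merge step runs in O(n) time where n is the total number of elements.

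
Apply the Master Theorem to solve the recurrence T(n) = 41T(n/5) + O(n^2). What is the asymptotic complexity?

Master Theorem for T(n) = 41T(n/5) + O(n^2):

a = 41, b = 5, c = 2
log_b(a) = log_5(41) = 2.3074

Case 1: c = 2 < log_5(41) = 2.3074
T(n) = O(n^(log_5 41))

For T(n) = 41T(n/5) + O(n^2): log_5(41) = 2.3074. This is Case 1 of the Master Theorem (c < log_b(a), work dominated by leaves), giving O(n^(log_5 41)).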